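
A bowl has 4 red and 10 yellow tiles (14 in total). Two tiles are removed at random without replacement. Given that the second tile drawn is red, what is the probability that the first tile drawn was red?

P(first=red and the second tile drawn is red) = (4/14)·(3/13) = 6/91.
P(the second tile drawn is red) = Σ over first color = 6/91 + 20/91 = 2/7.
By Bayes, P(first=red | the second tile drawn is red) = 6/91 / 2/7 = 3/13 ≈ 0.2308.

3/13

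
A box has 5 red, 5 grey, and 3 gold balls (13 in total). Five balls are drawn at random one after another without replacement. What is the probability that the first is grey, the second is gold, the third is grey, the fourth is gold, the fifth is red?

Multiply the conditional probability of each draw in order, without replacement, so each draw removes one from its color and from the total.
P = (5/13) · (3/12) · (4/11) · (2/10) · (5/9) = 5/1287 ≈ 0.0039.

5/1287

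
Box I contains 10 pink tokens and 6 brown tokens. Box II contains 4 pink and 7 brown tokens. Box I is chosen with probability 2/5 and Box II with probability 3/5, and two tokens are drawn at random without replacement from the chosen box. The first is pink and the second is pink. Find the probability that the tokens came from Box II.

24/79

P(E | Box I) = 3/8; P(E | Box II) = 6/55.
P(E) = 2/5·3/8 + 3/5·6/55 = 237/1100.
By Bayes' rule, P(Box II | E) = 18/275 / 237/1100 = 24/79 ≈ 0.3038.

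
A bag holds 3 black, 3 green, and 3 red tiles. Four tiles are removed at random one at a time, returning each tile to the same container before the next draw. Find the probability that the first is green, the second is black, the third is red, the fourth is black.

Multiply the conditional probability of each draw in order, with replacement (the composition resets each draw).
P = (3/9) · (3/9) · (3/9) · (3/9) = 1/81 ≈ 0.0123.

1/81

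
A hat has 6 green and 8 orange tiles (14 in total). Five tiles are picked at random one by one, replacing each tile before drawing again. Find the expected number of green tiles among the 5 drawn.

By linearity of expectation, E[X] = Σ P(draw i is green); each independent draw has P(green) = 6/14.
E[X] = 5 · 6/14 = 15/7 ≈ 2.1429.

15/7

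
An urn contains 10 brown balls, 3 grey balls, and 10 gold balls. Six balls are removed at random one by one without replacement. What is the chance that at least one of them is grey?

Use the complement: P(at least one grey) = 1 − P(no grey).
P(none) = C(20,6)/C(23,6) = 38760/100947.
So P = 1 − 38760/100947 = 1091/1771 ≈ 0.6160.

1091/1771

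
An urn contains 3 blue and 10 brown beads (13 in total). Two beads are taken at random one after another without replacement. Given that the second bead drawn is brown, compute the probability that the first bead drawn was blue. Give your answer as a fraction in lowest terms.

1/4

P(first=blue and the second bead drawn is brown) = (3/13)·(10/12) = 5/26.
P(the second bead drawn is brown) = Σ over first color = 5/26 + 15/26 = 10/13.
By Bayes, P(first=blue | the second bead drawn is brown) = 5/26 / 10/13 = 1/4 ≈ 0.2500.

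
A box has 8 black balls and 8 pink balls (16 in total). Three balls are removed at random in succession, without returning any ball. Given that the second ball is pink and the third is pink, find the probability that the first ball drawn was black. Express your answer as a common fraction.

4/7

P(first=black and the second ball is pink and the third is pink) = (8/16)·(8/15)·(7/14) = 2/15.
P(E) = Σ over first color = 2/15 + 1/10 = 7/30.
By Bayes, P(first=black | E) = 2/15 / 7/30 = 4/7 ≈ 0.5714.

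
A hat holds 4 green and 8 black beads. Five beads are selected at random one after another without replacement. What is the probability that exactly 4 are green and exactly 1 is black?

1/99

Unordered draws without replacement: count favorable combinations over C(12,5).
Favorable = C(4,4) · C(8,1) = 8; total = C(12,5) = 792.
P = 8/792 = 1/99 ≈ 0.0101.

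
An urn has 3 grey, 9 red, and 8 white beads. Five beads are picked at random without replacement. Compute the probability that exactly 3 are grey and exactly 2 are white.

Unordered draws without replacement: count favorable combinations over C(20,5).
Favorable = C(3,3) · C(9,0) · C(8,2) = 28; total = C(20,5) = 15504.
P = 28/15504 = 7/3876 ≈ 0.0018.

7/3876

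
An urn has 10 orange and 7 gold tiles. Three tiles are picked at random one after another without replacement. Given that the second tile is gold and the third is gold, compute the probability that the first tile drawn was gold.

1/3

P(first=gold and the second tile is gold and the third is gold) = (7/17)·(6/16)·(5/15) = 7/136.
P(E) = Σ over first color = 7/68 + 7/136 = 21/136.
By Bayes, P(first=gold | E) = 7/136 / 21/136 = 1/3 ≈ 0.3333.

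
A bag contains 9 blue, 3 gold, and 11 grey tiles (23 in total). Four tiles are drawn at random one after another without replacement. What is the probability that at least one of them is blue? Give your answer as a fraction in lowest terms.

102/115

Use the complement: P(at least one blue) = 1 − P(no blue).
P(none) = C(14,4)/C(23,4) = 1001/8855.
So P = 1 − 1001/8855 = 102/115 ≈ 0.8870.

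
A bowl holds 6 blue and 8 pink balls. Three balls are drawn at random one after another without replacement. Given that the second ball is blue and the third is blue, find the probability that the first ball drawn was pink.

P(first=pink and the second ball is blue and the third is blue) = (8/14)·(6/13)·(5/12) = 10/91.
P(E) = Σ over first color = 5/91 + 10/91 = 15/91.
By Bayes, P(first=pink | E) = 10/91 / 15/91 = 2/3 ≈ 0.6667.

2/3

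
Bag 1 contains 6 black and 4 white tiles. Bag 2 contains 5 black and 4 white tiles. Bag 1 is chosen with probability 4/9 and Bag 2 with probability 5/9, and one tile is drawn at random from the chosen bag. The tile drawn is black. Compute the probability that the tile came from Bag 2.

125/233

P(black | Bag 1) = 3/5; P(black | Bag 2) = 5/9.
P(black) = 4/9·3/5 + 5/9·5/9 = 233/405.
By Bayes' rule, P(Bag 2 | black) = 25/81 / 233/405 = 125/233 ≈ 0.5365.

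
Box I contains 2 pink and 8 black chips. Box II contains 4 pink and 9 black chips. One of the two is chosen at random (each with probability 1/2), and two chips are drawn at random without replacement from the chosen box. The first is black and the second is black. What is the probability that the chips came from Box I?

P(E | Box I) = 28/45; P(E | Box II) = 6/13.
P(E) = 1/2·28/45 + 1/2·6/13 = 317/585.
By Bayes' rule, P(Box I | E) = 14/45 / 317/585 = 182/317 ≈ 0.5741.

182/317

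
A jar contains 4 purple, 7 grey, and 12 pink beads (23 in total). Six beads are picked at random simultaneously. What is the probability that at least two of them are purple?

Sum the hypergeometric tail for j = 2,…,4 purple beads.
Favorable = C(4,2)·C(19,4) + C(4,3)·C(19,3) + C(4,4)·C(19,2) = 27303; total = C(23,6) = 100947.
P = 27303/100947 = 479/1771 ≈ 0.2705.

479/1771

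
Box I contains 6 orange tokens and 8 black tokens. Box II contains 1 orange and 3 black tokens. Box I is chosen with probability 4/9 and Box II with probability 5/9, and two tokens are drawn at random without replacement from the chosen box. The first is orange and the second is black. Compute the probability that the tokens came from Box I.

P(E | Box I) = 24/91; P(E | Box II) = 1/4.
P(E) = 4/9·24/91 + 5/9·1/4 = 839/3276.
By Bayes' rule, P(Box I | E) = 32/273 / 839/3276 = 384/839 ≈ 0.4577.

384/839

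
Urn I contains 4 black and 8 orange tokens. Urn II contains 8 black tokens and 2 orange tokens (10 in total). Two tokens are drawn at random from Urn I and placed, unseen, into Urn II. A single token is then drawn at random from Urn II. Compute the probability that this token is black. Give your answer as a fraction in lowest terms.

Condition on how many of the transferred tokens are black (from Urn I: 4 black of 12; then Urn II has 12 total).
  0 black: C(4,0)C(8,2)/C(12,2) = 14/33; then P = 8/12
  1 black: C(4,1)C(8,1)/C(12,2) = 16/33; then P = 9/12
  2 black: C(4,2)C(8,0)/C(12,2) = 1/11; then P = 10/12
P(black from Urn II) = 13/18 ≈ 0.7222.

13/18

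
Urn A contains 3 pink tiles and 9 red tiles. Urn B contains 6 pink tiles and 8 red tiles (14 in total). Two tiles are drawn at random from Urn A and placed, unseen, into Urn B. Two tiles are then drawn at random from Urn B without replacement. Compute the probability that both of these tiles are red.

Condition on how many of the transferred tiles are red (from Urn A: 9 red of 12; then Urn B has 16 total).
  0 red: C(9,0)C(3,2)/C(12,2) = 1/22; then P = C(8,2)/C(16,2) = 7/30
  1 red: C(9,1)C(3,1)/C(12,2) = 9/22; then P = C(9,2)/C(16,2) = 3/10
  2 red: C(9,2)C(3,0)/C(12,2) = 6/11; then P = C(10,2)/C(16,2) = 3/8
P(both red) = 223/660 ≈ 0.3379.

223/660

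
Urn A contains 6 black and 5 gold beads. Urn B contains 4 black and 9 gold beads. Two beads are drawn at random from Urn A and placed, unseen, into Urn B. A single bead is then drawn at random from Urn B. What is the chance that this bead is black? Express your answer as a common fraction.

Condition on how many of the transferred beads are black (from Urn A: 6 black of 11; then Urn B has 15 total).
  0 black: C(6,0)C(5,2)/C(11,2) = 2/11; then P = 4/15
  1 black: C(6,1)C(5,1)/C(11,2) = 6/11; then P = 5/15
  2 black: C(6,2)C(5,0)/C(11,2) = 3/11; then P = 6/15
P(black from Urn B) = 56/165 ≈ 0.3394.

56/165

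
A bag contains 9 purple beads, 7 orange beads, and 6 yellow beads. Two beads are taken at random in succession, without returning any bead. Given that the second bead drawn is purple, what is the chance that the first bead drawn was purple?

8/21

P(first=purple and the second bead drawn is purple) = (9/22)·(8/21) = 12/77.
P(the second bead drawn is purple) = Σ over first color = 12/77 + 3/22 + 9/77 = 9/22.
By Bayes, P(first=purple | the second bead drawn is purple) = 12/77 / 9/22 = 8/21 ≈ 0.3810.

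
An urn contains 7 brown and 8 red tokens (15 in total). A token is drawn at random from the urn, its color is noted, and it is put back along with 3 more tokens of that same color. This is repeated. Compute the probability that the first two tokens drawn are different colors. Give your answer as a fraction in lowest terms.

Either brown then red, or red then brown; after the first draw the total is 18.
P = (7/15)·(8/18) + (8/15)·(7/18) = 56/135 ≈ 0.4148.

56/135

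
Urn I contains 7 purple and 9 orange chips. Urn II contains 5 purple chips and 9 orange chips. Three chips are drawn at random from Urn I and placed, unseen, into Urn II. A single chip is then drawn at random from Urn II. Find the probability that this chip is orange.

Condition on how many of the transferred chips are orange (from Urn I: 9 orange of 16; then Urn II has 17 total).
  0 orange: C(9,0)C(7,3)/C(16,3) = 1/16; then P = 9/17
  1 orange: C(9,1)C(7,2)/C(16,3) = 27/80; then P = 10/17
  2 orange: C(9,2)C(7,1)/C(16,3) = 9/20; then P = 11/17
  3 orange: C(9,3)C(7,0)/C(16,3) = 3/20; then P = 12/17
P(orange from Urn II) = 171/272 ≈ 0.6287.

171/272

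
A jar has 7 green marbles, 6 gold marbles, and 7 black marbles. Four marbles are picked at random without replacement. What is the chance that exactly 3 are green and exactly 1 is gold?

Unordered draws without replacement: count favorable combinations over C(20,4).
Favorable = C(7,3) · C(6,1) · C(7,0) = 210; total = C(20,4) = 4845.
P = 210/4845 = 14/323 ≈ 0.0433.

14/323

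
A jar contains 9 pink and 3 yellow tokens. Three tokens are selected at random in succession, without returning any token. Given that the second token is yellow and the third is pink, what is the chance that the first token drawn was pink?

4/5

P(first=pink and the second token is yellow and the third is pink) = (9/12)·(3/11)·(8/10) = 9/55.
P(E) = Σ over first color = 9/55 + 9/220 = 9/44.
By Bayes, P(first=pink | E) = 9/55 / 9/44 = 4/5 ≈ 0.8000.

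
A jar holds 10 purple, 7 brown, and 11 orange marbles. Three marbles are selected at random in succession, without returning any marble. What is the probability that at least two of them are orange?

275/819

Sum the hypergeometric tail for j = 2,…,3 orange marbles.
Favorable = C(11,2)·C(17,1) + C(11,3)·C(17,0) = 1100; total = C(28,3) = 3276.
P = 1100/3276 = 275/819 ≈ 0.3358.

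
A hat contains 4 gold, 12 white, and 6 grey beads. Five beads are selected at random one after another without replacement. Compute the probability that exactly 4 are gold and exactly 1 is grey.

1/4389

Unordered draws without replacement: count favorable combinations over C(22,5).
Favorable = C(4,4) · C(12,0) · C(6,1) = 6; total = C(22,5) = 26334.
P = 6/26334 = 1/4389 ≈ 0.0002.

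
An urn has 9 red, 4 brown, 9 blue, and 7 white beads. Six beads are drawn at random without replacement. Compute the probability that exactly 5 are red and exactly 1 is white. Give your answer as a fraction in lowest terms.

Unordered draws without replacement: count favorable combinations over C(29,6).
Favorable = C(9,5) · C(4,0) · C(9,0) · C(7,1) = 882; total = C(29,6) = 475020.
P = 882/475020 = 7/3770 ≈ 0.0019.

7/3770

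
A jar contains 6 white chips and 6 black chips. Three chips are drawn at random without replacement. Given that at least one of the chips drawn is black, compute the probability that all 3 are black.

P(all 3 black) = C(6,3)/C(12,3) = 1/11; P(at least one black) = 1 − C(6,3)/C(12,3) = 10/11.
Since 'all 3 black' ⊆ 'at least one black', P(all 3 | at least one) = 1/11 / 10/11 = 1/10 ≈ 0.1000.

1/10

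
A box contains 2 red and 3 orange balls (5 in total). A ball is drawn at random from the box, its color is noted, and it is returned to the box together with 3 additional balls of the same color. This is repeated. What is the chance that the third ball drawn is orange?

3/5

Sum over the four possibilities for the first two draws (orange/not-orange each), tracking how the orange count and total change by +3 per draw.
P(third is orange) = 3/5 ≈ 0.6000. (In a Pólya urn every draw has the same marginal probability 3/5.)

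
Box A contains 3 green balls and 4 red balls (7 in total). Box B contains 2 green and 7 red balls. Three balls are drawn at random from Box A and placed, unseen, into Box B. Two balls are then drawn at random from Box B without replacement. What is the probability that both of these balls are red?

Condition on how many of the transferred balls are red (from Box A: 4 red of 7; then Box B has 12 total).
  0 red: C(4,0)C(3,3)/C(7,3) = 1/35; then P = C(7,2)/C(12,2) = 7/22
  1 red: C(4,1)C(3,2)/C(7,3) = 12/35; then P = C(8,2)/C(12,2) = 14/33
  2 red: C(4,2)C(3,1)/C(7,3) = 18/35; then P = C(9,2)/C(12,2) = 6/11
  3 red: C(4,3)C(3,0)/C(7,3) = 4/35; then P = C(10,2)/C(12,2) = 15/22
P(both red) = 79/154 ≈ 0.5130.

79/154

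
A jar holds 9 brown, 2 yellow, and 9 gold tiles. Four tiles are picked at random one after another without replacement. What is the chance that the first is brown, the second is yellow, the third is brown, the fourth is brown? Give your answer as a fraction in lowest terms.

14/1615

Multiply the conditional probability of each draw in order, without replacement, so each draw removes one from its color and from the total.
P = (9/20) · (2/19) · (8/18) · (7/17) = 14/1615 ≈ 0.0087.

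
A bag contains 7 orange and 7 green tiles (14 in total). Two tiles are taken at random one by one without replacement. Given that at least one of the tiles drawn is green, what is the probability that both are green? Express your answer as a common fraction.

P(both green) = C(7,2)/C(14,2) = 3/13; P(at least one green) = 1 − C(7,2)/C(14,2) = 10/13.
Since 'both green' ⊆ 'at least one green', P(both | at least one) = 3/13 / 10/13 = 3/10 ≈ 0.3000.

3/10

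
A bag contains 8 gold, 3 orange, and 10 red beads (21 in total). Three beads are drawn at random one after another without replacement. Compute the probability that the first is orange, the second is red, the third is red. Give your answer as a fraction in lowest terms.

9/266

Multiply the conditional probability of each draw in order, without replacement, so each draw removes one from its color and from the total.
P = (3/21) · (10/20) · (9/19) = 9/266 ≈ 0.0338.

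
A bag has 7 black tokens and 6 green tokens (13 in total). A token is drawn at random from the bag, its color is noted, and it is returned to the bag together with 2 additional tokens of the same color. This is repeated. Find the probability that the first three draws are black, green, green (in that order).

Track the composition after each reinforcement of +2.
P = (7/13) · (6/15) · (8/17) = 112/1105 ≈ 0.1014.

112/1105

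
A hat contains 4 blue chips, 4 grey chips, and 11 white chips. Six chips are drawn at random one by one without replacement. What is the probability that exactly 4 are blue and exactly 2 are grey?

1/4522

Unordered draws without replacement: count favorable combinations over C(19,6).
Favorable = C(4,4) · C(4,2) · C(11,0) = 6; total = C(19,6) = 27132.
P = 6/27132 = 1/4522 ≈ 0.0002.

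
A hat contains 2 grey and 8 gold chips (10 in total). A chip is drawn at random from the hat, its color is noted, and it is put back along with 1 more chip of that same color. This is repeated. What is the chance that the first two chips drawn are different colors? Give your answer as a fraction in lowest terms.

16/55

Either gold then grey, or grey then gold; after the first draw the total is 11.
P = (8/10)·(2/11) + (2/10)·(8/11) = 16/55 ≈ 0.2909.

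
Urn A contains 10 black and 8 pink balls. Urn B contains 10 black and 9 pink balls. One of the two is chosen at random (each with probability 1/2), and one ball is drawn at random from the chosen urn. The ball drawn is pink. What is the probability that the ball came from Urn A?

P(pink | Urn A) = 4/9; P(pink | Urn B) = 9/19.
P(pink) = 1/2·4/9 + 1/2·9/19 = 157/342.
By Bayes' rule, P(Urn A | pink) = 2/9 / 157/342 = 76/157 ≈ 0.4841.

76/157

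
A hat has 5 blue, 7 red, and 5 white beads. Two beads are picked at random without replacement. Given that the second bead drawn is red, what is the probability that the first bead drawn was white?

P(first=white and the second bead drawn is red) = (5/17)·(7/16) = 35/272.
P(the second bead drawn is red) = Σ over first color = 35/272 + 21/136 + 35/272 = 7/17.
By Bayes, P(first=white | the second bead drawn is red) = 35/272 / 7/17 = 5/16 ≈ 0.3125.

5/16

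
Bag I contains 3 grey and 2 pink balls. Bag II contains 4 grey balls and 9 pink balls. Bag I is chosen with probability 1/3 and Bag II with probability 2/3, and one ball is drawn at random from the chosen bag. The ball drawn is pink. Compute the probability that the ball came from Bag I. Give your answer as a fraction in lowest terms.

P(pink | Bag I) = 2/5; P(pink | Bag II) = 9/13.
P(pink) = 1/3·2/5 + 2/3·9/13 = 116/195.
By Bayes' rule, P(Bag I | pink) = 2/15 / 116/195 = 13/58 ≈ 0.2241.

13/58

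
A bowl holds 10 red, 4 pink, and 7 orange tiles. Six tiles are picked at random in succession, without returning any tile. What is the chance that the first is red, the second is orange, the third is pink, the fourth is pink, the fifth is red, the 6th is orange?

3/2584

Multiply the conditional probability of each draw in order, without replacement, so each draw removes one from its color and from the total.
P = (10/21) · (7/20) · (4/19) · (3/18) · (9/17) · (6/16) = 3/2584 ≈ 0.0012.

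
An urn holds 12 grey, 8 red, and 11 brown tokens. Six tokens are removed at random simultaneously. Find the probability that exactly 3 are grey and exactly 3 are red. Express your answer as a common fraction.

1760/105183

Unordered draws without replacement: count favorable combinations over C(31,6).
Favorable = C(12,3) · C(8,3) · C(11,0) = 12320; total = C(31,6) = 736281.
P = 12320/736281 = 1760/105183 ≈ 0.0167.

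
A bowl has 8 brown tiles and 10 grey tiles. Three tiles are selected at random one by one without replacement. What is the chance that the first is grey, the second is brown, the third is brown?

35/306

Multiply the conditional probability of each draw in order, without replacement, so each draw removes one from its color and from the total.
P = (10/18) · (8/17) · (7/16) = 35/306 ≈ 0.1144.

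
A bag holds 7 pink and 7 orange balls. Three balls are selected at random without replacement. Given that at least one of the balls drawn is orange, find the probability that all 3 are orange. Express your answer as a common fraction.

P(all 3 orange) = C(7,3)/C(14,3) = 5/52; P(at least one orange) = 1 − C(7,3)/C(14,3) = 47/52.
Since 'all 3 orange' ⊆ 'at least one orange', P(all 3 | at least one) = 5/52 / 47/52 = 5/47 ≈ 0.1064.

5/47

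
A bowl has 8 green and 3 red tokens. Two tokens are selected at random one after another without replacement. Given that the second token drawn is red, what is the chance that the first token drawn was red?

1/5

P(first=red and the second token drawn is red) = (3/11)·(2/10) = 3/55.
P(the second token drawn is red) = Σ over first color = 12/55 + 3/55 = 3/11.
By Bayes, P(first=red | the second token drawn is red) = 3/55 / 3/11 = 1/5 ≈ 0.2000.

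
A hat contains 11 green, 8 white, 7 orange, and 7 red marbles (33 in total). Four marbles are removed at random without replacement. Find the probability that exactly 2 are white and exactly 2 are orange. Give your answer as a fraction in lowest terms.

Unordered draws without replacement: count favorable combinations over C(33,4).
Favorable = C(11,0) · C(8,2) · C(7,2) · C(7,0) = 588; total = C(33,4) = 40920.
P = 588/40920 = 49/3410 ≈ 0.0144.

49/3410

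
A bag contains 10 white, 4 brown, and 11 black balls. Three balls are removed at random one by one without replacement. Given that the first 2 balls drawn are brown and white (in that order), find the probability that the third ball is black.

After removing 1 white, 1 brown, the bag has 11 black out of 23 remaining.
P(third is black | given) = 11/23 ≈ 0.4783.

11/23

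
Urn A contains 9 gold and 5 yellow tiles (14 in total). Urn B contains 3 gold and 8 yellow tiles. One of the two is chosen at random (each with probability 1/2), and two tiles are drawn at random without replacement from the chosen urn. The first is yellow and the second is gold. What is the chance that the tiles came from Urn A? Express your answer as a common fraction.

825/1553

P(E | Urn A) = 45/182; P(E | Urn B) = 12/55.
P(E) = 1/2·45/182 + 1/2·12/55 = 4659/20020.
By Bayes' rule, P(Urn A | E) = 45/364 / 4659/20020 = 825/1553 ≈ 0.5312.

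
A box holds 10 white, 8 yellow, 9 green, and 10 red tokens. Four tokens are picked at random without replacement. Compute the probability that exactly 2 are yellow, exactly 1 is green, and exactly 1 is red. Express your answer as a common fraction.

Unordered draws without replacement: count favorable combinations over C(37,4).
Favorable = C(10,0) · C(8,2) · C(9,1) · C(10,1) = 2520; total = C(37,4) = 66045.
P = 2520/66045 = 24/629 ≈ 0.0382.

24/629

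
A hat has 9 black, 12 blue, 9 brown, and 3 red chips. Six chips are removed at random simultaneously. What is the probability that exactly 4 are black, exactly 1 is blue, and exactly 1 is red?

81/19778

Unordered draws without replacement: count favorable combinations over C(33,6).
Favorable = C(9,4) · C(12,1) · C(9,0) · C(3,1) = 4536; total = C(33,6) = 1107568.
P = 4536/1107568 = 81/19778 ≈ 0.0041.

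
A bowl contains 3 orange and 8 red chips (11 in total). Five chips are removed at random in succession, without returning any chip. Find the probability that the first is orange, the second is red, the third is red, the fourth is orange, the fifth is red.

2/55

Multiply the conditional probability of each draw in order, without replacement, so each draw removes one from its color and from the total.
P = (3/11) · (8/10) · (7/9) · (2/8) · (6/7) = 2/55 ≈ 0.0364.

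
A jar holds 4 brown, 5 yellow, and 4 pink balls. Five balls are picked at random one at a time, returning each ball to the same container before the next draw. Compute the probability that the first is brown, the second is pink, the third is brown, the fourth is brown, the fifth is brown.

1024/371293

Multiply the conditional probability of each draw in order, with replacement (the composition resets each draw).
P = (4/13) · (4/13) · (4/13) · (4/13) · (4/13) = 1024/371293 ≈ 0.0028.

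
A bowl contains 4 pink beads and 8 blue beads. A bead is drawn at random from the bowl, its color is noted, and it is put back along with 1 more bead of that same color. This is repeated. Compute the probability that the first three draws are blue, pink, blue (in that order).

12/91

Track the composition after each reinforcement of +1.
P = (8/12) · (4/13) · (9/14) = 12/91 ≈ 0.1319.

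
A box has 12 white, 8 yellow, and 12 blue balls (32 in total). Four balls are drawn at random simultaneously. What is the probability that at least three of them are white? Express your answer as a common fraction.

Sum the hypergeometric tail for j = 3,…,4 white balls.
Favorable = C(12,3)·C(20,1) + C(12,4)·C(20,0) = 4895; total = C(32,4) = 35960.
P = 4895/35960 = 979/7192 ≈ 0.1361.

979/7192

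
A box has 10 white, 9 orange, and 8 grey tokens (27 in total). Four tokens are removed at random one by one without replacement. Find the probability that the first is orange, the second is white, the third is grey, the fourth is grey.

Multiply the conditional probability of each draw in order, without replacement, so each draw removes one from its color and from the total.
P = (9/27) · (10/26) · (8/25) · (7/24) = 7/585 ≈ 0.0120.

7/585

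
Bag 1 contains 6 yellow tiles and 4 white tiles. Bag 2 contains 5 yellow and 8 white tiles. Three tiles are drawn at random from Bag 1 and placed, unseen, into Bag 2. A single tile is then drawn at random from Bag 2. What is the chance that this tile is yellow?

17/40

Condition on how many of the transferred tiles are yellow (from Bag 1: 6 yellow of 10; then Bag 2 has 16 total).
  0 yellow: C(6,0)C(4,3)/C(10,3) = 1/30; then P = 5/16
  1 yellow: C(6,1)C(4,2)/C(10,3) = 3/10; then P = 6/16
  2 yellow: C(6,2)C(4,1)/C(10,3) = 1/2; then P = 7/16
  3 yellow: C(6,3)C(4,0)/C(10,3) = 1/6; then P = 8/16
P(yellow from Bag 2) = 17/40 ≈ 0.4250.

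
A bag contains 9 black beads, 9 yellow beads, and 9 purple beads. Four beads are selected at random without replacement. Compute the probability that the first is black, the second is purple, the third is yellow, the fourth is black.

Multiply the conditional probability of each draw in order, without replacement, so each draw removes one from its color and from the total.
P = (9/27) · (9/26) · (9/25) · (8/24) = 9/650 ≈ 0.0138.

9/650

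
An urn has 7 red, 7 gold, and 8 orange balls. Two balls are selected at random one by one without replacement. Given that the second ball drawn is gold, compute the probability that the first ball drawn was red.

1/3

P(first=red and the second ball drawn is gold) = (7/22)·(7/21) = 7/66.
P(the second ball drawn is gold) = Σ over first color = 7/66 + 1/11 + 4/33 = 7/22.
By Bayes, P(first=red | the second ball drawn is gold) = 7/66 / 7/22 = 1/3 ≈ 0.3333.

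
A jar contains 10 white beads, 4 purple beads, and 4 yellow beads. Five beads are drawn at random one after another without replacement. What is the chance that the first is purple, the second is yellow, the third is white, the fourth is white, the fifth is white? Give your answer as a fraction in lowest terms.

Multiply the conditional probability of each draw in order, without replacement, so each draw removes one from its color and from the total.
P = (4/18) · (4/17) · (10/16) · (9/15) · (8/14) = 4/357 ≈ 0.0112.

4/357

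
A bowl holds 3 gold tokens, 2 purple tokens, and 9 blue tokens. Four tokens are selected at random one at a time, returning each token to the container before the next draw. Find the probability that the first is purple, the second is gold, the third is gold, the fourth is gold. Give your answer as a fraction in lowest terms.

27/19208

Multiply the conditional probability of each draw in order, with replacement (the composition resets each draw).
P = (2/14) · (3/14) · (3/14) · (3/14) = 27/19208 ≈ 0.0014.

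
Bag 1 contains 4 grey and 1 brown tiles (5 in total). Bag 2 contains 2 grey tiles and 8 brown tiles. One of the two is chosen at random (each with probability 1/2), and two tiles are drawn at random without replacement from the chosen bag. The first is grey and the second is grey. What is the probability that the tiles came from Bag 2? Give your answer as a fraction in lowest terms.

P(E | Bag 1) = 3/5; P(E | Bag 2) = 1/45.
P(E) = 1/2·3/5 + 1/2·1/45 = 14/45.
By Bayes' rule, P(Bag 2 | E) = 1/90 / 14/45 = 1/28 ≈ 0.0357.

1/28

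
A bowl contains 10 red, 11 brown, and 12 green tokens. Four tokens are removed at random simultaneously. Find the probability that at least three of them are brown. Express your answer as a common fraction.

Sum the hypergeometric tail for j = 3,…,4 brown tokens.
Favorable = C(11,3)·C(22,1) + C(11,4)·C(22,0) = 3960; total = C(33,4) = 40920.
P = 3960/40920 = 3/31 ≈ 0.0968.

3/31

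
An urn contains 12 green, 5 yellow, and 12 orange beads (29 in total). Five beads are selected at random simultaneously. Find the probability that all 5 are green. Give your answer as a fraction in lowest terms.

88/13195

Unordered draws without replacement: count favorable combinations over C(29,5).
Favorable = C(12,5) · C(5,0) · C(12,0) = 792; total = C(29,5) = 118755.
P = 792/118755 = 88/13195 ≈ 0.0067.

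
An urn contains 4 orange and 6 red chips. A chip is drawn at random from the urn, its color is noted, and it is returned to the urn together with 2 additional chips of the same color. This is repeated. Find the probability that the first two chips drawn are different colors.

Either red then orange, or orange then red; after the first draw the total is 12.
P = (6/10)·(4/12) + (4/10)·(6/12) = 2/5 ≈ 0.4000.

2/5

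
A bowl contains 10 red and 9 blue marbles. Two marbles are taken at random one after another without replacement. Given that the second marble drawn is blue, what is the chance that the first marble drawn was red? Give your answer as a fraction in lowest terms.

5/9

P(first=red and the second marble drawn is blue) = (10/19)·(9/18) = 5/19.
P(the second marble drawn is blue) = Σ over first color = 5/19 + 4/19 = 9/19.
By Bayes, P(first=red | the second marble drawn is blue) = 5/19 / 9/19 = 5/9 ≈ 0.5556.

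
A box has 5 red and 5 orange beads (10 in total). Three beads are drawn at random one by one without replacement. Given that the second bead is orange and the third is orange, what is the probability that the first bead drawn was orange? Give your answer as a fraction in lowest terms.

3/8

P(first=orange and the second bead is orange and the third is orange) = (5/10)·(4/9)·(3/8) = 1/12.
P(E) = Σ over first color = 5/36 + 1/12 = 2/9.
By Bayes, P(first=orange | E) = 1/12 / 2/9 = 3/8 ≈ 0.3750.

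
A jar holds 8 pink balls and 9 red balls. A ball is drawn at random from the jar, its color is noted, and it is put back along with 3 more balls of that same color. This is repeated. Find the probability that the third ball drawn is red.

Sum over the four possibilities for the first two draws (red/not-red each), tracking how the red count and total change by +3 per draw.
P(third is red) = 9/17 ≈ 0.5294. (In a Pólya urn every draw has the same marginal probability 9/17.)

9/17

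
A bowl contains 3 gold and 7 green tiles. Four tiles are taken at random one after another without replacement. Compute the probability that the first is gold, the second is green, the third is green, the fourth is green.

1/8

Multiply the conditional probability of each draw in order, without replacement, so each draw removes one from its color and from the total.
P = (3/10) · (7/9) · (6/8) · (5/7) = 1/8 ≈ 0.1250.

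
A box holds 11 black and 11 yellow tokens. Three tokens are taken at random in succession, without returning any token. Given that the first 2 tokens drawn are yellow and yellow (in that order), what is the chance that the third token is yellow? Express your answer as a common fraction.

9/20

After removing 2 yellow, the box has 9 yellow out of 20 remaining.
P(third is yellow | given) = 9/20 ≈ 0.4500.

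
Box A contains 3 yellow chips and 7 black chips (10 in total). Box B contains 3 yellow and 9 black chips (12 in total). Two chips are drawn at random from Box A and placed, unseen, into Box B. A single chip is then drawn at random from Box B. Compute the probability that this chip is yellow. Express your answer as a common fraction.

Condition on how many of the transferred chips are yellow (from Box A: 3 yellow of 10; then Box B has 14 total).
  0 yellow: C(3,0)C(7,2)/C(10,2) = 7/15; then P = 3/14
  1 yellow: C(3,1)C(7,1)/C(10,2) = 7/15; then P = 4/14
  2 yellow: C(3,2)C(7,0)/C(10,2) = 1/15; then P = 5/14
P(yellow from Box B) = 9/35 ≈ 0.2571.

9/35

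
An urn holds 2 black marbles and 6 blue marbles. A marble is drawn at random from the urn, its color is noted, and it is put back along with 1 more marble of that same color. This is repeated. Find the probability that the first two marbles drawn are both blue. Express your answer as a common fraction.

7/12

After a blue draw the urn holds 7 blue out of 9.
P = (6/8)·(7/9) = 7/12 ≈ 0.5833.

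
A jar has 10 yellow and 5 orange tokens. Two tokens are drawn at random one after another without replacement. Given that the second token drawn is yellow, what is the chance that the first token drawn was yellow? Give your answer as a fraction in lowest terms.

9/14

P(first=yellow and the second token drawn is yellow) = (10/15)·(9/14) = 3/7.
P(the second token drawn is yellow) = Σ over first color = 3/7 + 5/21 = 2/3.
By Bayes, P(first=yellow | the second token drawn is yellow) = 3/7 / 2/3 = 9/14 ≈ 0.6429.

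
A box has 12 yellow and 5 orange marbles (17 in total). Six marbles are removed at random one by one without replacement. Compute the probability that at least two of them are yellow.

3091/3094

Sum the hypergeometric tail for j = 2,…,6 yellow marbles.
Favorable = C(12,2)·C(5,4) + C(12,3)·C(5,3) + C(12,4)·C(5,2) + C(12,5)·C(5,1) + C(12,6)·C(5,0) = 12364; total = C(17,6) = 12376.
P = 12364/12376 = 3091/3094 ≈ 0.9990.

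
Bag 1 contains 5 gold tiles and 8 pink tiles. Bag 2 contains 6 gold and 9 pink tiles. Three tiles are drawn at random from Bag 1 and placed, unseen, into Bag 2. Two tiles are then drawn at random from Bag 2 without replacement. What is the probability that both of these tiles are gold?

Condition on how many of the transferred tiles are gold (from Bag 1: 5 gold of 13; then Bag 2 has 18 total).
  0 gold: C(5,0)C(8,3)/C(13,3) = 28/143; then P = C(6,2)/C(18,2) = 5/51
  1 gold: C(5,1)C(8,2)/C(13,3) = 70/143; then P = C(7,2)/C(18,2) = 7/51
  2 gold: C(5,2)C(8,1)/C(13,3) = 40/143; then P = C(8,2)/C(18,2) = 28/153
  3 gold: C(5,3)C(8,0)/C(13,3) = 5/143; then P = C(9,2)/C(18,2) = 4/17
P(both gold) = 290/1989 ≈ 0.1458.

290/1989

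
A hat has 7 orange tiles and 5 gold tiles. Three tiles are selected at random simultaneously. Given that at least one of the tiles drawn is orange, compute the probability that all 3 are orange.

P(all 3 orange) = C(7,3)/C(12,3) = 7/44; P(at least one orange) = 1 − C(5,3)/C(12,3) = 21/22.
Since 'all 3 orange' ⊆ 'at least one orange', P(all 3 | at least one) = 7/44 / 21/22 = 1/6 ≈ 0.1667.

1/6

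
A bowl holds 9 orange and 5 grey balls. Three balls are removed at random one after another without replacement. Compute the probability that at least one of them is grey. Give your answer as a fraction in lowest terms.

Use the complement: P(at least one grey) = 1 − P(no grey).
P(none) = C(9,3)/C(14,3) = 84/364.
So P = 1 − 84/364 = 10/13 ≈ 0.7692.

10/13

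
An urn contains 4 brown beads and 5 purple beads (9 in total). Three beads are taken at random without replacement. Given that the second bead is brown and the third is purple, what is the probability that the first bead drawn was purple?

P(first=purple and the second bead is brown and the third is purple) = (5/9)·(4/8)·(4/7) = 10/63.
P(E) = Σ over first color = 5/42 + 10/63 = 5/18.
By Bayes, P(first=purple | E) = 10/63 / 5/18 = 4/7 ≈ 0.5714.

4/7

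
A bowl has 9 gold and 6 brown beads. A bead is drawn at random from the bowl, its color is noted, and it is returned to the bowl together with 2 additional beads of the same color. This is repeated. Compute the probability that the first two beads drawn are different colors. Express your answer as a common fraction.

Either gold then brown, or brown then gold; after the first draw the total is 17.
P = (9/15)·(6/17) + (6/15)·(9/17) = 36/85 ≈ 0.4235.

36/85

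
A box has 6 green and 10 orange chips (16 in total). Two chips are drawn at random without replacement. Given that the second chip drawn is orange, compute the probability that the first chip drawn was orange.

3/5

P(first=orange and the second chip drawn is orange) = (10/16)·(9/15) = 3/8.
P(the second chip drawn is orange) = Σ over first color = 1/4 + 3/8 = 5/8.
By Bayes, P(first=orange | the second chip drawn is orange) = 3/8 / 5/8 = 3/5 ≈ 0.6000.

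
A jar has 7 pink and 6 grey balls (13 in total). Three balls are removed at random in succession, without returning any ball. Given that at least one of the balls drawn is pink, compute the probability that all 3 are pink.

P(all 3 pink) = C(7,3)/C(13,3) = 35/286; P(at least one pink) = 1 − C(6,3)/C(13,3) = 133/143.
Since 'all 3 pink' ⊆ 'at least one pink', P(all 3 | at least one) = 35/286 / 133/143 = 5/38 ≈ 0.1316.

5/38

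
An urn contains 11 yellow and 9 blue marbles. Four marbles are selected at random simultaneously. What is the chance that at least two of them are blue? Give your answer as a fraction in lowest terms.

202/323

Sum the hypergeometric tail for j = 2,…,4 blue marbles.
Favorable = C(9,2)·C(11,2) + C(9,3)·C(11,1) + C(9,4)·C(11,0) = 3030; total = C(20,4) = 4845.
P = 3030/4845 = 202/323 ≈ 0.6254.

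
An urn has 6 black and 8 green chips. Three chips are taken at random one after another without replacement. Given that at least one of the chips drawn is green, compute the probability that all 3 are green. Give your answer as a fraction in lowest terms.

7/43

P(all 3 green) = C(8,3)/C(14,3) = 2/13; P(at least one green) = 1 − C(6,3)/C(14,3) = 86/91.
Since 'all 3 green' ⊆ 'at least one green', P(all 3 | at least one) = 2/13 / 86/91 = 7/43 ≈ 0.1628.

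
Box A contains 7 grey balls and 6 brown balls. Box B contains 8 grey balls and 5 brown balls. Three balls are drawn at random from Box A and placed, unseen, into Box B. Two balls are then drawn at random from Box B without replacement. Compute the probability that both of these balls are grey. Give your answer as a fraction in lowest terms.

Condition on how many of the transferred balls are grey (from Box A: 7 grey of 13; then Box B has 16 total).
  0 grey: C(7,0)C(6,3)/C(13,3) = 10/143; then P = C(8,2)/C(16,2) = 7/30
  1 grey: C(7,1)C(6,2)/C(13,3) = 105/286; then P = C(9,2)/C(16,2) = 3/10
  2 grey: C(7,2)C(6,1)/C(13,3) = 63/143; then P = C(10,2)/C(16,2) = 3/8
  3 grey: C(7,3)C(6,0)/C(13,3) = 35/286; then P = C(11,2)/C(16,2) = 11/24
P(both grey) = 217/624 ≈ 0.3478.

217/624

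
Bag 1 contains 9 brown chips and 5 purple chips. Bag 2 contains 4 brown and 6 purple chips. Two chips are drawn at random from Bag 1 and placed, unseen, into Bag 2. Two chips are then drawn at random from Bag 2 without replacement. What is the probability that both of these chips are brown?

Condition on how many of the transferred chips are brown (from Bag 1: 9 brown of 14; then Bag 2 has 12 total).
  0 brown: C(9,0)C(5,2)/C(14,2) = 10/91; then P = C(4,2)/C(12,2) = 1/11
  1 brown: C(9,1)C(5,1)/C(14,2) = 45/91; then P = C(5,2)/C(12,2) = 5/33
  2 brown: C(9,2)C(5,0)/C(14,2) = 36/91; then P = C(6,2)/C(12,2) = 5/22
P(both brown) = 25/143 ≈ 0.1748.

25/143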